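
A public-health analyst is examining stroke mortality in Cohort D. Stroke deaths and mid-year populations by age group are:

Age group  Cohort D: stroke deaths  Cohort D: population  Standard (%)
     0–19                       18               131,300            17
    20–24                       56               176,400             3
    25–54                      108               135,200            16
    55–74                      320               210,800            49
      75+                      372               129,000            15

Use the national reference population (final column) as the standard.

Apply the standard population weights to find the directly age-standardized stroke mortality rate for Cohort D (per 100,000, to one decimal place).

133.7

Age-specific rates per 100,000 for Cohort D: 13.71, 31.75, 79.88, 151.80, 288.37.
Standard weights: 0.17, 0.03, 0.16, 0.49, 0.15.
Standardized rate: 0.1700×13.71 + 0.0300×31.75 + 0.1600×79.88 + 0.4900×151.80 + 0.1500×288.37 = 133.7031 per 100,000.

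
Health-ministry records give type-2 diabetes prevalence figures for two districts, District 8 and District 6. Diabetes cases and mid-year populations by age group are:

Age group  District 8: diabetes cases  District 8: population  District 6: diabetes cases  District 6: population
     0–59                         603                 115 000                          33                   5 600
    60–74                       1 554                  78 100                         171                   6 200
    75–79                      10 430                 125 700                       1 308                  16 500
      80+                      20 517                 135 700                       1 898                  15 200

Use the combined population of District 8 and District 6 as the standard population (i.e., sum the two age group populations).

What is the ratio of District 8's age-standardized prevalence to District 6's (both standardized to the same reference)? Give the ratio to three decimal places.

1.114

Age-specific rates per 1 000 for District 8: 5.243, 19.898, 82.975, 151.194.
For District 6: 5.893, 27.581, 79.273, 124.868.
Combined standard total = 498 000; weights = 0.2422, 0.1693, 0.2855, 0.3030.
District 8: 0.2422×5.243 + 0.1693×19.898 + 0.2855×82.975 + 0.3030×151.194 = 74.1445 per 1 000.
District 6: 0.2422×5.893 + 0.1693×27.581 + 0.2855×79.273 + 0.3030×124.868 = 66.5682 per 1 000.
Ratio = 74.1445 ÷ 66.5682 = 1.11381.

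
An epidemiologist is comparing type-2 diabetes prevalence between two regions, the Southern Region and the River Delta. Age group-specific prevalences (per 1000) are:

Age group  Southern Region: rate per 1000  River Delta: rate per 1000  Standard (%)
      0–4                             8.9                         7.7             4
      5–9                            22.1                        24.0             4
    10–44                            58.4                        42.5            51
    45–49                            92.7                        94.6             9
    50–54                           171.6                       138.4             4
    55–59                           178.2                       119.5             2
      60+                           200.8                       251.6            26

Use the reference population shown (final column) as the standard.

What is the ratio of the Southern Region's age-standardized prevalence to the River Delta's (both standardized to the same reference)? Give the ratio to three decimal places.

Standard weights: 0.04, 0.04, 0.51, 0.09, 0.04, 0.02, 0.26.
The Southern Region: 0.0400×8.9 + 0.0400×22.1 + 0.5100×58.4 + 0.0900×92.7 + 0.0400×171.6 + 0.0200×178.2 + 0.2600×200.8 = 102.0030 per 1000.
The River Delta: 0.0400×7.7 + 0.0400×24.0 + 0.5100×42.5 + 0.0900×94.6 + 0.0400×138.4 + 0.0200×119.5 + 0.2600×251.6 = 104.7990 per 1000.
Ratio = 102.0030 ÷ 104.7990 = 0.97332.

0.973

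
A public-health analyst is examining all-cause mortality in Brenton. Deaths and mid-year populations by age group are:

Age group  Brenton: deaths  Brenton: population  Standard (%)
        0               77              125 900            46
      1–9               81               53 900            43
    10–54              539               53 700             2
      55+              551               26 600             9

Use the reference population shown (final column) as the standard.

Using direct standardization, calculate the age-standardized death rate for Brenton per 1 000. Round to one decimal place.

Age-specific rates per 1 000 for Brenton: 0.612, 1.503, 10.037, 20.714.
Standard weights: 0.46, 0.43, 0.02, 0.09.
Standardized rate: 0.4600×0.612 + 0.4300×1.503 + 0.0200×10.037 + 0.0900×20.714 = 2.9926 per 1 000.

3.0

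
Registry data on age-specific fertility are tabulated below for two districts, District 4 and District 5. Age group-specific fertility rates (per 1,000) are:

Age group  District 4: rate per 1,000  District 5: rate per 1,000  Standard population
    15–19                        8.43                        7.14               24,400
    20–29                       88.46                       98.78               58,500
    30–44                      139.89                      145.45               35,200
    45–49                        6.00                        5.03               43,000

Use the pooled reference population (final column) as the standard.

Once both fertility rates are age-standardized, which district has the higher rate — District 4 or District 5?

Standard total = 161,100; weights = 0.1515, 0.3631, 0.2185, 0.2669.
District 4: 0.1515×8.43 + 0.3631×88.46 + 0.2185×139.89 + 0.2669×6.00 = 65.5663 per 1,000.
District 5: 0.1515×7.14 + 0.3631×98.78 + 0.2185×145.45 + 0.2669×5.03 = 70.0743 per 1,000.

District 5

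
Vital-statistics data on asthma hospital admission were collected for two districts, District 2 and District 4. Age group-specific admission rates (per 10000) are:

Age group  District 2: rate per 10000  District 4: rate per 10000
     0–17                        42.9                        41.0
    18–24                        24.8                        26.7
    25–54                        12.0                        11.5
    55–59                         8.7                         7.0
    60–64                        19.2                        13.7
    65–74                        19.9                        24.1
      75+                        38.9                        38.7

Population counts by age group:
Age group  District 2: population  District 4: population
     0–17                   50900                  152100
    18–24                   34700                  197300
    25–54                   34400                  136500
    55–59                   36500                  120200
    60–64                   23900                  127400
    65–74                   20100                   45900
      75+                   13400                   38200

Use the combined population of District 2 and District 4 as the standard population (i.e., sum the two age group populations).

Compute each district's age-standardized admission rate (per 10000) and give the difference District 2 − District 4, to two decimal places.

Combined standard total = 1031500; weights = 0.1968, 0.2249, 0.1657, 0.1519, 0.1467, 0.0640, 0.0500.
District 2: 0.1968×42.9 + 0.2249×24.8 + 0.1657×12.0 + 0.1519×8.7 + 0.1467×19.2 + 0.0640×19.9 + 0.0500×38.9 = 23.3660 per 10000.
District 4: 0.1968×41.0 + 0.2249×26.7 + 0.1657×11.5 + 0.1519×7.0 + 0.1467×13.7 + 0.0640×24.1 + 0.0500×38.7 = 22.5303 per 10000.
Difference = 23.3660 − 22.5303 = 0.8357.

0.84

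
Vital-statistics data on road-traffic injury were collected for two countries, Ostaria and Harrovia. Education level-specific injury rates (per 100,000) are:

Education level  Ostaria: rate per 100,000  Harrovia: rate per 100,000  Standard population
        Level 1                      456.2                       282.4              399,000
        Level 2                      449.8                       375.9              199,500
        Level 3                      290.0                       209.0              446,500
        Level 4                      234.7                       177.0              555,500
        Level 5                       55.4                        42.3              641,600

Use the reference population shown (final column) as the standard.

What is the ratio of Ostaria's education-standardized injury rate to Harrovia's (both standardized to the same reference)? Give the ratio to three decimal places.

1.395

Standard total = 2,242,100; weights = 0.1780, 0.0890, 0.1991, 0.2478, 0.2862.
Ostaria: 0.1780×456.2 + 0.0890×449.8 + 0.1991×290.0 + 0.2478×234.7 + 0.2862×55.4 = 252.9612 per 100,000.
Harrovia: 0.1780×282.4 + 0.0890×375.9 + 0.1991×209.0 + 0.2478×177.0 + 0.2862×42.3 = 181.2815 per 100,000.
Ratio = 252.9612 ÷ 181.2815 = 1.39541.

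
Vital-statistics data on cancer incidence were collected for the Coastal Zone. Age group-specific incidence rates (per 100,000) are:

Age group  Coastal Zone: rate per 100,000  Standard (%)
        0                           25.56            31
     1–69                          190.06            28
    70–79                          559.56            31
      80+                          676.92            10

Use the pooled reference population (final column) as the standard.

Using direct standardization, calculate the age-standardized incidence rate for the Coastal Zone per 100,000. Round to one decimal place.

Standard weights: 0.31, 0.28, 0.31, 0.10.
Standardized rate: 0.3100×25.56 + 0.2800×190.06 + 0.3100×559.56 + 0.1000×676.92 = 302.2960 per 100,000.

302.3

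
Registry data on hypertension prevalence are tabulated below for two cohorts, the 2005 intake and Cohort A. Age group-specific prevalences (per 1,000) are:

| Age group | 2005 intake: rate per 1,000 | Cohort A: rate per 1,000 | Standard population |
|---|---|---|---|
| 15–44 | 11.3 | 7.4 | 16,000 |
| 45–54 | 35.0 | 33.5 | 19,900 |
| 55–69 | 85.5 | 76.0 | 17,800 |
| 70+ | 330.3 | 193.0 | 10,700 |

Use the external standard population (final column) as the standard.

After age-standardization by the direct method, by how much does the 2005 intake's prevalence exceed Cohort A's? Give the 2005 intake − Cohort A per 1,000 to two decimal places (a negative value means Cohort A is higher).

26.87

Standard total = 64,400; weights = 0.2484, 0.3090, 0.2764, 0.1661.
The 2005 intake: 0.2484×11.3 + 0.3090×35.0 + 0.2764×85.5 + 0.1661×330.3 = 92.1337 per 1,000.
Cohort A: 0.2484×7.4 + 0.3090×33.5 + 0.2764×76.0 + 0.1661×193.0 = 65.2632 per 1,000.
Difference = 92.1337 − 65.2632 = 26.8705.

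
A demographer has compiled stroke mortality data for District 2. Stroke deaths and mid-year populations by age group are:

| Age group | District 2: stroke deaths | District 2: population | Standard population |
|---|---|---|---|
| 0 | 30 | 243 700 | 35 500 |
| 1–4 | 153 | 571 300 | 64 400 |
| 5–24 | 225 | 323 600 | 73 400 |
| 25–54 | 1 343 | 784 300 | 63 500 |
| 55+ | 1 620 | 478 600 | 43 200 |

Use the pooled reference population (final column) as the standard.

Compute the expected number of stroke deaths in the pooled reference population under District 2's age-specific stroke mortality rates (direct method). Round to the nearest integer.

Age-specific rates per 100 000 for District 2: 12.31, 26.78, 69.53, 171.24, 338.49.
Expected stroke deaths = Σ (standard pop × age-specific rate ÷ 100 000)
= 35 500×12.31/100 000 + 64 400×26.78/100 000 + 73 400×69.53/100 000 + 63 500×171.24/100 000 + 43 200×338.49/100 000
= 4.37 + 17.25 + 51.04 + 108.73 + 146.23 = 327.61.

328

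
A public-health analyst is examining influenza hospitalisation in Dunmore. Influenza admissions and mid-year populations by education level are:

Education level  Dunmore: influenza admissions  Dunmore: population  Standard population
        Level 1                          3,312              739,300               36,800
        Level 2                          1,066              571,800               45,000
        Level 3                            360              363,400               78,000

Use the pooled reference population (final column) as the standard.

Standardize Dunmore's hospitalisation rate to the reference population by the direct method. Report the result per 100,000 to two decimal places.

Education-specific rates per 100,000 for Dunmore: 447.99, 186.43, 99.06.
Standard total = 159,800; weights = 0.2303, 0.2816, 0.4881.
Standardized rate: 0.2303×447.99 + 0.2816×186.43 + 0.4881×99.06 = 204.0200 per 100,000.

204.02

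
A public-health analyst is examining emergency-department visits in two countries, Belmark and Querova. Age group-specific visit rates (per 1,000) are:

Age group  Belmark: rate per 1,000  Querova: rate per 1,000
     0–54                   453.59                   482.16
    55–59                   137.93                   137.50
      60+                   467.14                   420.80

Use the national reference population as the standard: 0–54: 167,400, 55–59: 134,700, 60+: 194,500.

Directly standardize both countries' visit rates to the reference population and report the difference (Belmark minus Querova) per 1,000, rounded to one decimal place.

Standard total = 496,600; weights = 0.3371, 0.2712, 0.3917.
Belmark: 0.3371×453.59 + 0.2712×137.93 + 0.3917×467.14 = 373.2760 per 1,000.
Querova: 0.3371×482.16 + 0.2712×137.50 + 0.3917×420.80 = 364.6404 per 1,000.
Difference = 373.2760 − 364.6404 = 8.6356.

8.6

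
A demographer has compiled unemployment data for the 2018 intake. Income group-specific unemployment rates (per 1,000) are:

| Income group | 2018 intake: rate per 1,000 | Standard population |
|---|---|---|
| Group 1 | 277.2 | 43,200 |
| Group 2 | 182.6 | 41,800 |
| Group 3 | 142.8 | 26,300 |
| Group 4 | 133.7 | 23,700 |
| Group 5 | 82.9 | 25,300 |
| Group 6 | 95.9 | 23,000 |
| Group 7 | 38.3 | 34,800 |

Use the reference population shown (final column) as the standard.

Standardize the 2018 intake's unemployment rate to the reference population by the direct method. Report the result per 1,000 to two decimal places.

147.49

Standard total = 218,100; weights = 0.1981, 0.1917, 0.1206, 0.1087, 0.1160, 0.1055, 0.1596.
Standardized rate: 0.1981×277.2 + 0.1917×182.6 + 0.1206×142.8 + 0.1087×133.7 + 0.1160×82.9 + 0.1055×95.9 + 0.1596×38.3 = 147.4918 per 1,000.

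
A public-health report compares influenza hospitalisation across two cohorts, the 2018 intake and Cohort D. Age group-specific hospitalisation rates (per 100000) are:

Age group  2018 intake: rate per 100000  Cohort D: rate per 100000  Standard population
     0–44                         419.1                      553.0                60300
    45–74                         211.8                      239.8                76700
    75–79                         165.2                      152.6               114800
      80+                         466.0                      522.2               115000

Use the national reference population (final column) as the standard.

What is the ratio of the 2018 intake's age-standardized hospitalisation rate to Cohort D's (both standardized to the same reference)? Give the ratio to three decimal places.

Standard total = 366800; weights = 0.1644, 0.2091, 0.3130, 0.3135.
The 2018 intake: 0.1644×419.1 + 0.2091×211.8 + 0.3130×165.2 + 0.3135×466.0 = 310.9917 per 100000.
Cohort D: 0.1644×553.0 + 0.2091×239.8 + 0.3130×152.6 + 0.3135×522.2 = 352.5356 per 100000.
Ratio = 310.9917 ÷ 352.5356 = 0.88216.

0.882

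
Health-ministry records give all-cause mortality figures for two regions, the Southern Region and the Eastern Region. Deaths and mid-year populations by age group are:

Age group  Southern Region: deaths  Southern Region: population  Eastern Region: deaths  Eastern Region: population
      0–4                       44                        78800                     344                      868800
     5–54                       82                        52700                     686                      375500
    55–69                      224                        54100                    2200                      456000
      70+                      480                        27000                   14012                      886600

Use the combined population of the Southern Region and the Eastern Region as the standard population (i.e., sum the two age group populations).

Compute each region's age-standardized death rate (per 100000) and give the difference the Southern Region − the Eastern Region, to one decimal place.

53.3

Age-specific rates per 100000 for the Southern Region: 55.84, 155.60, 414.05, 1777.78.
For the Eastern Region: 39.59, 182.69, 482.46, 1580.42.
Combined standard total = 2799500; weights = 0.3385, 0.1530, 0.1822, 0.3263.
The Southern Region: 0.3385×55.84 + 0.1530×155.60 + 0.1822×414.05 + 0.3263×1777.78 = 698.3112 per 100000.
The Eastern Region: 0.3385×39.59 + 0.1530×182.69 + 0.1822×482.46 + 0.3263×1580.42 = 645.0152 per 100000.
Difference = 698.3112 − 645.0152 = 53.2960.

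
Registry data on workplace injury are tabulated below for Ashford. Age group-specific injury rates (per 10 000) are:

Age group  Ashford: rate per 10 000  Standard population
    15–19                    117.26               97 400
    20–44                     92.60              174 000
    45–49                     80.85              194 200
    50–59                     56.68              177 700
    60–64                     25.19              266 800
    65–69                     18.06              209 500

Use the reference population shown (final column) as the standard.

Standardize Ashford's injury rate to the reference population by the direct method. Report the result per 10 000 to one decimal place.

57.0

Standard total = 1 119 600; weights = 0.0870, 0.1554, 0.1735, 0.1587, 0.2383, 0.1871.
Standardized rate: 0.0870×117.26 + 0.1554×92.60 + 0.1735×80.85 + 0.1587×56.68 + 0.2383×25.19 + 0.1871×18.06 = 56.9944 per 10 000.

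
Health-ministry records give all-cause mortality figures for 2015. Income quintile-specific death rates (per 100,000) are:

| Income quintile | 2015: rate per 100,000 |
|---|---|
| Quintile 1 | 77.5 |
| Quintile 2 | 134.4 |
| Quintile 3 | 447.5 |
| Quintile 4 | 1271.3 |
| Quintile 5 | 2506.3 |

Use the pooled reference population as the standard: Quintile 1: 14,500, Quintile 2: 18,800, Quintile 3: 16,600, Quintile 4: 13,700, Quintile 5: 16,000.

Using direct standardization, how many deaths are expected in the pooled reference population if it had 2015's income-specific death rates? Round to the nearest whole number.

Expected deaths = Σ (standard pop × income-specific rate ÷ 100,000)
= 14,500×77.5/100,000 + 18,800×134.4/100,000 + 16,600×447.5/100,000 + 13,700×1271.3/100,000 + 16,000×2506.3/100,000
= 11.24 + 25.27 + 74.28 + 174.17 + 401.01 = 685.97.

686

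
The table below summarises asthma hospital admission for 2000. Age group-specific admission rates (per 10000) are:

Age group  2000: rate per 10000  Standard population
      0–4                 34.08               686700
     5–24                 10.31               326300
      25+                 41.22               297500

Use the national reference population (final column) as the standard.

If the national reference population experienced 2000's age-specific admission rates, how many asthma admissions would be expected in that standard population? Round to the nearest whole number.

Expected asthma admissions = Σ (standard pop × age-specific rate ÷ 10000)
= 686700×34.08/10000 + 326300×10.31/10000 + 297500×41.22/10000
= 2340.27 + 336.42 + 1226.30 = 3902.98.

3903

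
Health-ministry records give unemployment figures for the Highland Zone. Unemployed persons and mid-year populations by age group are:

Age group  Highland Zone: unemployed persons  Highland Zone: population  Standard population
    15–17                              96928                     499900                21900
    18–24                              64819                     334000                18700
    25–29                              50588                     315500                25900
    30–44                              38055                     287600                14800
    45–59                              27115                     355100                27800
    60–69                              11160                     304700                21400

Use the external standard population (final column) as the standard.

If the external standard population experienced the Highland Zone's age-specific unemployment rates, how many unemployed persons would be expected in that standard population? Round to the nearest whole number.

16893

Age-specific rates per 1000 for the Highland Zone: 193.895, 194.069, 160.342, 132.319, 76.359, 36.626.
Expected unemployed persons = Σ (standard pop × age-specific rate ÷ 1000)
= 21900×193.895/1000 + 18700×194.069/1000 + 25900×160.342/1000 + 14800×132.319/1000 + 27800×76.359/1000 + 21400×36.626/1000
= 4246.30 + 3629.09 + 4152.87 + 1958.32 + 2122.77 + 783.80 = 16893.15.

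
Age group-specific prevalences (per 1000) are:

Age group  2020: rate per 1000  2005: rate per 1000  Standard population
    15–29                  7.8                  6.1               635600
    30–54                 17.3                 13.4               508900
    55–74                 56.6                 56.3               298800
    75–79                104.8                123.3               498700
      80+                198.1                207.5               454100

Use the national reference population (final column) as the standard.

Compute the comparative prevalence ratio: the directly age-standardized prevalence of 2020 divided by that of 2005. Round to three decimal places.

Standard total = 2396100; weights = 0.2653, 0.2124, 0.1247, 0.2081, 0.1895.
2020: 0.2653×7.8 + 0.2124×17.3 + 0.1247×56.6 + 0.2081×104.8 + 0.1895×198.1 = 72.1567 per 1000.
2005: 0.2653×6.1 + 0.2124×13.4 + 0.1247×56.3 + 0.2081×123.3 + 0.1895×207.5 = 76.4719 per 1000.
Ratio = 72.1567 ÷ 76.4719 = 0.94357.

0.944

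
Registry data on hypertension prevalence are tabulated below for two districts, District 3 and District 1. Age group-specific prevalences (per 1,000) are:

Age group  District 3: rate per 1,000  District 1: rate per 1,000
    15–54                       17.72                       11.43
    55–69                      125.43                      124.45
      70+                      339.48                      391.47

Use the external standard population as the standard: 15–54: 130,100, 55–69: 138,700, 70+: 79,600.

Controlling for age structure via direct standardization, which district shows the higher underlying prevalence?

District 1

Standard total = 348,400; weights = 0.3734, 0.3981, 0.2285.
District 3: 0.3734×17.72 + 0.3981×125.43 + 0.2285×339.48 = 134.1134 per 1,000.
District 1: 0.3734×11.43 + 0.3981×124.45 + 0.2285×391.47 = 143.2528 per 1,000.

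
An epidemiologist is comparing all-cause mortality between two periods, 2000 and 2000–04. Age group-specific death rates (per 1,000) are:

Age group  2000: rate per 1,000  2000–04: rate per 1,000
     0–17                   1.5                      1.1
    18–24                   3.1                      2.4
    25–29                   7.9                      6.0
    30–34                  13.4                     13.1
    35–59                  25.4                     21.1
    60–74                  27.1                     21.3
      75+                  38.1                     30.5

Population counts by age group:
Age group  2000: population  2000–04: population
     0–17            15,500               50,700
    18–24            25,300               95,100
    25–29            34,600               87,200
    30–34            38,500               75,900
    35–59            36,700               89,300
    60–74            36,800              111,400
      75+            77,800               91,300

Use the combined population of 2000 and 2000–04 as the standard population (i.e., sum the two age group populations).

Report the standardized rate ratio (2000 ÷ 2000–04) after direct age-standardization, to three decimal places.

1.226

Combined standard total = 866,100; weights = 0.0764, 0.1390, 0.1406, 0.1321, 0.1455, 0.1711, 0.1952.
2000: 0.0764×1.5 + 0.1390×3.1 + 0.1406×7.9 + 0.1321×13.4 + 0.1455×25.4 + 0.1711×27.1 + 0.1952×38.1 = 19.1976 per 1,000.
2000–04: 0.0764×1.1 + 0.1390×2.4 + 0.1406×6.0 + 0.1321×13.1 + 0.1455×21.1 + 0.1711×21.3 + 0.1952×30.5 = 15.6610 per 1,000.
Ratio = 19.1976 ÷ 15.6610 = 1.22582.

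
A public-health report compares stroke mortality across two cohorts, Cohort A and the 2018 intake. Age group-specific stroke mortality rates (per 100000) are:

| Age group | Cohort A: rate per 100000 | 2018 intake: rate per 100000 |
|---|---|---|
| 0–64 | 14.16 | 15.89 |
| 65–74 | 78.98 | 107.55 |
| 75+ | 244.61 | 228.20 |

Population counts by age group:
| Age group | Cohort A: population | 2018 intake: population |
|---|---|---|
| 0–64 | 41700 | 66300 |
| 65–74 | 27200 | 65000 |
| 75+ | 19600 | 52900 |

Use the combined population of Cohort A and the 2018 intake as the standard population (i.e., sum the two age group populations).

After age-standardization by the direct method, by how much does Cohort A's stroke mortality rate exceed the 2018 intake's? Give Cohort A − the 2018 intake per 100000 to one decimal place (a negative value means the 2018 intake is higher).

Combined standard total = 272700; weights = 0.3960, 0.3381, 0.2659.
Cohort A: 0.3960×14.16 + 0.3381×78.98 + 0.2659×244.61 = 97.3431 per 100000.
The 2018 intake: 0.3960×15.89 + 0.3381×107.55 + 0.2659×228.20 = 103.3250 per 100000.
Difference = 97.3431 − 103.3250 = -5.9819.

-6.0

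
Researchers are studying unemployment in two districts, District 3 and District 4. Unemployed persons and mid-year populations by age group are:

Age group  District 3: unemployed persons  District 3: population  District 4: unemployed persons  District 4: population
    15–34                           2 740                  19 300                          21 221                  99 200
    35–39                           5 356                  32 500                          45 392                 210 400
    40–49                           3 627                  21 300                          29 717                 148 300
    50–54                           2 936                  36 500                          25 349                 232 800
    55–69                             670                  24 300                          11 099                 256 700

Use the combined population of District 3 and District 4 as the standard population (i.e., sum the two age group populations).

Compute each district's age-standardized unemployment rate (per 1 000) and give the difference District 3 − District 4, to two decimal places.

-35.21

Age-specific rates per 1 000 for District 3: 141.969, 164.800, 170.282, 80.438, 27.572.
For District 4: 213.921, 215.741, 200.384, 108.887, 43.237.
Combined standard total = 1 081 300; weights = 0.1096, 0.2246, 0.1568, 0.2491, 0.2599.
District 3: 0.1096×141.969 + 0.2246×164.800 + 0.1568×170.282 + 0.2491×80.438 + 0.2599×27.572 = 106.4855 per 1 000.
District 4: 0.1096×213.921 + 0.2246×215.741 + 0.1568×200.384 + 0.2491×108.887 + 0.2599×43.237 = 141.6920 per 1 000.
Difference = 106.4855 − 141.6920 = -35.2064.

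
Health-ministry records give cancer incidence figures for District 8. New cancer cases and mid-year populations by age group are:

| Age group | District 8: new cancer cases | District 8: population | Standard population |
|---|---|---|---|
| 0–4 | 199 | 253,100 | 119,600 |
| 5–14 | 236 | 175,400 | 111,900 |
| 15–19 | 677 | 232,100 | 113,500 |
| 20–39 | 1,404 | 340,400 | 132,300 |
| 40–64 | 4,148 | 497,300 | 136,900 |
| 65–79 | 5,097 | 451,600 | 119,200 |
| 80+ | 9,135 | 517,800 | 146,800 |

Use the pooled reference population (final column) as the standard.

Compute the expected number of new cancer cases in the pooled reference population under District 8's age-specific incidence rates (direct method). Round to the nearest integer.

Age-specific rates per 100,000 for District 8: 78.63, 134.55, 291.68, 412.46, 834.10, 1128.65, 1764.19.
Expected new cancer cases = Σ (standard pop × age-specific rate ÷ 100,000)
= 119,600×78.63/100,000 + 111,900×134.55/100,000 + 113,500×291.68/100,000 + 132,300×412.46/100,000 + 136,900×834.10/100,000 + 119,200×1128.65/100,000 + 146,800×1764.19/100,000
= 94.04 + 150.56 + 331.06 + 545.68 + 1141.89 + 1345.36 + 2589.84 = 6198.42.

6198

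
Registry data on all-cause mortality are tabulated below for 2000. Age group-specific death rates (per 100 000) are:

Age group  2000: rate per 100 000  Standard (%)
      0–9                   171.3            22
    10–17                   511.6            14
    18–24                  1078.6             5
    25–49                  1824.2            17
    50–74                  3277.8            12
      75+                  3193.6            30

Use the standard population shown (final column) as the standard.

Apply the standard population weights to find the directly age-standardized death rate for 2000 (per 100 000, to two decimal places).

1824.77

Standard weights: 0.22, 0.14, 0.05, 0.17, 0.12, 0.30.
Standardized rate: 0.2200×171.3 + 0.1400×511.6 + 0.0500×1078.6 + 0.1700×1824.2 + 0.1200×3277.8 + 0.3000×3193.6 = 1824.7700 per 100 000.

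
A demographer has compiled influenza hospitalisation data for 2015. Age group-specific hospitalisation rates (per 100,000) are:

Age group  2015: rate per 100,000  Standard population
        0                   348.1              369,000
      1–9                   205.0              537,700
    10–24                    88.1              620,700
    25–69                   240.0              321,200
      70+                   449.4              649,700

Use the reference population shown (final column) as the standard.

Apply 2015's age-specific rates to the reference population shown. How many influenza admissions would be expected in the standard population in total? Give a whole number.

Expected influenza admissions = Σ (standard pop × age-specific rate ÷ 100,000)
= 369,000×348.1/100,000 + 537,700×205.0/100,000 + 620,700×88.1/100,000 + 321,200×240.0/100,000 + 649,700×449.4/100,000
= 1284.49 + 1102.29 + 546.84 + 770.88 + 2919.75 = 6624.24.

6624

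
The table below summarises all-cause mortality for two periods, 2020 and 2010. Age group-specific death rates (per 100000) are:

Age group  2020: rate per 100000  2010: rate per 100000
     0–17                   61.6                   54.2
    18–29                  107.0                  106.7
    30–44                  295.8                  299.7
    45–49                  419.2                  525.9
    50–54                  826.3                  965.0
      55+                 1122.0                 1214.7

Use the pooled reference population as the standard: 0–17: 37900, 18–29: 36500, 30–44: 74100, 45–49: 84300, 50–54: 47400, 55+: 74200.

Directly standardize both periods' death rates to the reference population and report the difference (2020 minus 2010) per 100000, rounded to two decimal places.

-63.33

Standard total = 354400; weights = 0.1069, 0.1030, 0.2091, 0.2379, 0.1337, 0.2094.
2020: 0.1069×61.6 + 0.1030×107.0 + 0.2091×295.8 + 0.2379×419.2 + 0.1337×826.3 + 0.2094×1122.0 = 524.5951 per 100000.
2010: 0.1069×54.2 + 0.1030×106.7 + 0.2091×299.7 + 0.2379×525.9 + 0.1337×965.0 + 0.2094×1214.7 = 587.9278 per 100000.
Difference = 524.5951 − 587.9278 = -63.3327.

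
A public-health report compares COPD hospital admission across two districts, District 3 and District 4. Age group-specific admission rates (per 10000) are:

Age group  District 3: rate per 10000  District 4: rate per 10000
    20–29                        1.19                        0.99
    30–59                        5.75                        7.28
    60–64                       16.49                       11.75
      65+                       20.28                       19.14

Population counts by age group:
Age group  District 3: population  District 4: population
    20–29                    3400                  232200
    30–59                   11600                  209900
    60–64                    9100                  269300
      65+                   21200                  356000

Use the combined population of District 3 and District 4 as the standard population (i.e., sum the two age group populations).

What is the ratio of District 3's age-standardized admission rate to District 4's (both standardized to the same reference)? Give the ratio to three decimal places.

Combined standard total = 1112700; weights = 0.2117, 0.1991, 0.2502, 0.3390.
District 3: 0.2117×1.19 + 0.1991×5.75 + 0.2502×16.49 + 0.3390×20.28 = 12.3973 per 10000.
District 4: 0.2117×0.99 + 0.1991×7.28 + 0.2502×11.75 + 0.3390×19.14 = 11.0871 per 10000.
Ratio = 12.3973 ÷ 11.0871 = 1.11817.

1.118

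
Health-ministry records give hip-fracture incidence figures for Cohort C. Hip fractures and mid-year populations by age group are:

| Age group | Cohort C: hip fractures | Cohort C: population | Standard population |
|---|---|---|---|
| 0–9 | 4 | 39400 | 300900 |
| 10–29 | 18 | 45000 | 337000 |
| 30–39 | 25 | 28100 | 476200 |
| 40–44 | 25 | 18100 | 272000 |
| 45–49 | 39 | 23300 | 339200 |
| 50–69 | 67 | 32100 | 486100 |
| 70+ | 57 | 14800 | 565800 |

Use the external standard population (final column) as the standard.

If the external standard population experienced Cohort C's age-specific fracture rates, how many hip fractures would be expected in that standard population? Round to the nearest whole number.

Age-specific rates per 100000 for Cohort C: 10.15, 40.00, 88.97, 138.12, 167.38, 208.72, 385.14.
Expected hip fractures = Σ (standard pop × age-specific rate ÷ 100000)
= 300900×10.15/100000 + 337000×40.00/100000 + 476200×88.97/100000 + 272000×138.12/100000 + 339200×167.38/100000 + 486100×208.72/100000 + 565800×385.14/100000
= 30.55 + 134.80 + 423.67 + 375.69 + 567.76 + 1014.60 + 2179.09 = 4726.16.

4726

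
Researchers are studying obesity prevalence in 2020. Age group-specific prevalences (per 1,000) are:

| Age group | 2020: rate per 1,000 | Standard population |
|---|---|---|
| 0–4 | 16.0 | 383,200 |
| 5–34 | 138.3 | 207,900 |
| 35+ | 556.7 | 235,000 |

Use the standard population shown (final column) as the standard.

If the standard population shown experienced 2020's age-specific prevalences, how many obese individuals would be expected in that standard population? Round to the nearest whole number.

Expected obese individuals = Σ (standard pop × age-specific rate ÷ 1,000)
= 383,200×16.0/1,000 + 207,900×138.3/1,000 + 235,000×556.7/1,000
= 6131.20 + 28752.57 + 130824.50 = 165708.27.

165708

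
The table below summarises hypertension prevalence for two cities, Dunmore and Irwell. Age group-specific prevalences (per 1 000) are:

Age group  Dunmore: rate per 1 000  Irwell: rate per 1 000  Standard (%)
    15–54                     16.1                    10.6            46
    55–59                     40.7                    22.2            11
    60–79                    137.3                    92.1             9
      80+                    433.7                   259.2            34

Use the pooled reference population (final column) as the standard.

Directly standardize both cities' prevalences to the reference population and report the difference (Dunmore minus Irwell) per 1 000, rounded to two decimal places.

Standard weights: 0.46, 0.11, 0.09, 0.34.
Dunmore: 0.4600×16.1 + 0.1100×40.7 + 0.0900×137.3 + 0.3400×433.7 = 171.6980 per 1 000.
Irwell: 0.4600×10.6 + 0.1100×22.2 + 0.0900×92.1 + 0.3400×259.2 = 103.7350 per 1 000.
Difference = 171.6980 − 103.7350 = 67.9630.

67.96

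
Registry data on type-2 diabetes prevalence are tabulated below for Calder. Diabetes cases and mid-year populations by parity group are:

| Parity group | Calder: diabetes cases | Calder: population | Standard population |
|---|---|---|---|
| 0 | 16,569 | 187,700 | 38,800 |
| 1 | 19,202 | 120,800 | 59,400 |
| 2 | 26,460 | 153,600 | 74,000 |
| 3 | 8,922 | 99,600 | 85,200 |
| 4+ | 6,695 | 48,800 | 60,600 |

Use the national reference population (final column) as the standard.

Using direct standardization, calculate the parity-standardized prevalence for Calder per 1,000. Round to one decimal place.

Parity-specific rates per 1,000 for Calder: 88.274, 158.957, 172.266, 89.578, 137.193.
Standard total = 318,000; weights = 0.1220, 0.1868, 0.2327, 0.2679, 0.1906.
Standardized rate: 0.1220×88.274 + 0.1868×158.957 + 0.2327×172.266 + 0.2679×89.578 + 0.1906×137.193 = 130.6939 per 1,000.

130.7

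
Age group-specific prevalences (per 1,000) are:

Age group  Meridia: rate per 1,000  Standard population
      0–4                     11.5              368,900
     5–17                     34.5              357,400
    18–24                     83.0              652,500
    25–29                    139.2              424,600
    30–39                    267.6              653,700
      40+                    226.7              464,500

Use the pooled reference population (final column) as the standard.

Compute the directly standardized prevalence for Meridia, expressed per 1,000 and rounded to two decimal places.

140.36

Standard total = 2,921,600; weights = 0.1263, 0.1223, 0.2233, 0.1453, 0.2237, 0.1590.
Standardized rate: 0.1263×11.5 + 0.1223×34.5 + 0.2233×83.0 + 0.1453×139.2 + 0.2237×267.6 + 0.1590×226.7 = 140.3569 per 1,000.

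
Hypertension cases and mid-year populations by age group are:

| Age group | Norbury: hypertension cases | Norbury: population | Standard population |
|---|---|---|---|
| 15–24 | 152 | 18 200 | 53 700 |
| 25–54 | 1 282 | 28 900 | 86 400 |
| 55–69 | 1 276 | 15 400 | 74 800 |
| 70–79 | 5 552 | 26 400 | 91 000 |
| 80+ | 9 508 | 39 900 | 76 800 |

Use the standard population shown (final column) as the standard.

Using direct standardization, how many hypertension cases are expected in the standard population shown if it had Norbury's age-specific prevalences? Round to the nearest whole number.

47918

Age-specific rates per 1 000 for Norbury: 8.352, 44.360, 82.857, 210.303, 238.296.
Expected hypertension cases = Σ (standard pop × age-specific rate ÷ 1 000)
= 53 700×8.352/1 000 + 86 400×44.360/1 000 + 74 800×82.857/1 000 + 91 000×210.303/1 000 + 76 800×238.296/1 000
= 448.48 + 3832.69 + 6197.71 + 19137.58 + 18301.11 = 47917.58.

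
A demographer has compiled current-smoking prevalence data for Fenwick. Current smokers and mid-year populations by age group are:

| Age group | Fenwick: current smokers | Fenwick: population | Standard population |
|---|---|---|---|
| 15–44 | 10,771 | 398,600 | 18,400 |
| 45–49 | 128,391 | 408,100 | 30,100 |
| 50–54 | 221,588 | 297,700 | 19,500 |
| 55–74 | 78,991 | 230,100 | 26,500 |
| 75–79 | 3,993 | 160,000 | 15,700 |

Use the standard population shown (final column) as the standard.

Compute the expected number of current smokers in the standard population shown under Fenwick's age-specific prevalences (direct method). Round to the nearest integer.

33970

Age-specific rates per 1,000 for Fenwick: 27.022, 314.607, 744.333, 343.290, 24.956.
Expected current smokers = Σ (standard pop × age-specific rate ÷ 1,000)
= 18,400×27.022/1,000 + 30,100×314.607/1,000 + 19,500×744.333/1,000 + 26,500×343.290/1,000 + 15,700×24.956/1,000
= 497.21 + 9469.66 + 14514.50 + 9097.18 + 391.81 = 33970.36.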